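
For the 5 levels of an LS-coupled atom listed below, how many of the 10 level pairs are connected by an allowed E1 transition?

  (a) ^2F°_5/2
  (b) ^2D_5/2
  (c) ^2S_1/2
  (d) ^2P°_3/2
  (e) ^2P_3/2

(a)–(b): allowed.
(a)–(c): forbidden (ΔL, ΔJ).
(a)–(d): forbidden (parity, ΔL).
(a)–(e): forbidden (ΔL).
(b)–(c): forbidden (parity, ΔL, ΔJ).
(b)–(d): allowed.
(b)–(e): forbidden (parity).
(c)–(d): allowed.
(c)–(e): forbidden (parity).
(d)–(e): allowed.
Allowed pairs: 4 of 10.

4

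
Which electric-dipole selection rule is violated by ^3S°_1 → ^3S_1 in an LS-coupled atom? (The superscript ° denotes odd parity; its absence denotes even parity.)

the L=0 ↔ L=0 exclusion

Parity must change: odd → even — passes.
ΔL = 0, ±1 (not L=0↔0): L: 0 → 0, ΔL = +0 — fails.
ΔJ = 0, ±1 (not J=0↔0): J: 1 → 1, ΔJ = +0 — passes.
ΔS = 0: S: 1 → 1 — passes.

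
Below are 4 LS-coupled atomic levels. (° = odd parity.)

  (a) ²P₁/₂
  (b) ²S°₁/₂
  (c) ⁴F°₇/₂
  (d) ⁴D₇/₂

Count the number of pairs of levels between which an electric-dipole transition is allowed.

(a)–(b): allowed.
(a)–(c): forbidden (ΔS, ΔL, ΔJ).
(a)–(d): forbidden (parity, ΔS, ΔJ).
(b)–(c): forbidden (parity, ΔS, ΔL, ΔJ).
(b)–(d): forbidden (ΔS, ΔL, ΔJ).
(c)–(d): allowed.
Allowed pairs: 2 of 6.

2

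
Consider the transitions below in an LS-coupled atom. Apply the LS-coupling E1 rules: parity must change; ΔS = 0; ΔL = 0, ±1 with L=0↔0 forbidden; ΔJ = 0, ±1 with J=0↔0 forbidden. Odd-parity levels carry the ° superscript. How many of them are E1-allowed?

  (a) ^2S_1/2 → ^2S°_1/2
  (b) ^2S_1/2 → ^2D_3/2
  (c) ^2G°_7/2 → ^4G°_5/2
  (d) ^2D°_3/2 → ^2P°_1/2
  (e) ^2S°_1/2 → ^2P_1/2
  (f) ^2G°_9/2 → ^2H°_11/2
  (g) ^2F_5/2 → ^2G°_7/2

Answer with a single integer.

2

(a) forbidden (ΔL fails)
(b) forbidden (parity, ΔL fail)
(c) forbidden (parity, ΔS fail)
(d) forbidden (parity fails)
(e) allowed
(f) forbidden (parity fails)
(g) allowed
Total allowed: 2 of 7.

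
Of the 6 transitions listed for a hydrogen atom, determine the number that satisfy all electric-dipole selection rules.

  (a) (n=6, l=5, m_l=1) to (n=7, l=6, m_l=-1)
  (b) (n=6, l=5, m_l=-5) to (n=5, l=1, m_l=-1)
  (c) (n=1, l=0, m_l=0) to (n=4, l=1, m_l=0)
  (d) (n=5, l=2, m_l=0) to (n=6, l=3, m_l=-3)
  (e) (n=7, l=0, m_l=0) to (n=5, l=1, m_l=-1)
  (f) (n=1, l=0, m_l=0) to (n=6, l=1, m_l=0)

(a) forbidden — Δm_l = -2 (E1 requires Δm_l = 0, ±1)
(b) forbidden — Δl = -4 (E1 requires Δl = ±1); Δm_l = +4 (E1 requires Δm_l = 0, ±1)
(c) allowed
(d) forbidden — Δm_l = -3 (E1 requires Δm_l = 0, ±1)
(e) allowed
(f) allowed
Total allowed: 3 of 6.

3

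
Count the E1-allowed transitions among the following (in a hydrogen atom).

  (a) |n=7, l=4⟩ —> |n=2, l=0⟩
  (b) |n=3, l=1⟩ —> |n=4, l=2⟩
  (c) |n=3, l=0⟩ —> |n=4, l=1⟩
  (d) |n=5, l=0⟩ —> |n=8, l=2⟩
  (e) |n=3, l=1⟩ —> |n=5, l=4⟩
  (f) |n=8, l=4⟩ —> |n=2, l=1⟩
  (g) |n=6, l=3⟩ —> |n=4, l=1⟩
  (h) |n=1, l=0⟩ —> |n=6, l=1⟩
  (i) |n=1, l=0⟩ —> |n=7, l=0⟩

(a) forbidden — Δl = -4 (E1 requires Δl = ±1)
(b) allowed
(c) allowed
(d) forbidden — Δl = +2 (E1 requires Δl = ±1)
(e) forbidden — Δl = +3 (E1 requires Δl = ±1)
(f) forbidden — Δl = -3 (E1 requires Δl = ±1)
(g) forbidden — Δl = -2 (E1 requires Δl = ±1)
(h) allowed
(i) forbidden — Δl = +0 (E1 requires Δl = ±1)
Total allowed: 3 of 9.

3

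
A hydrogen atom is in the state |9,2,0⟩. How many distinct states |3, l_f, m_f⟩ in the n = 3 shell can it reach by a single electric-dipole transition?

3

E1 requires Δl = ±1, so l_f ∈ {1, 3}; with 0 ≤ l_f ≤ n_f−1 = 2, the allowed l_f values are {1}.
For l_f = 1: m_f ∈ {m_i−1, m_i, m_i+1} ∩ [−1, 1] = {-1, 0, 1} → 3 states.
Total: 3.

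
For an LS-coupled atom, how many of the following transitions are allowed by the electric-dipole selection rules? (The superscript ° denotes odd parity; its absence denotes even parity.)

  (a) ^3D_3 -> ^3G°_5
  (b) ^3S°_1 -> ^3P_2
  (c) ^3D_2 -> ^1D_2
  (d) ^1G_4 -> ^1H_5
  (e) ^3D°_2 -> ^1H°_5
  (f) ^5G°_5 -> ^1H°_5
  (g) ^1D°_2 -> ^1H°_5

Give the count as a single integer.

(a) forbidden (ΔL, ΔJ fail)
(b) allowed
(c) forbidden (parity, ΔS fail)
(d) forbidden (parity fails)
(e) forbidden (parity, ΔS, ΔL, ΔJ fail)
(f) forbidden (parity, ΔS fail)
(g) forbidden (parity, ΔL, ΔJ fail)
Total allowed: 1 of 7.

1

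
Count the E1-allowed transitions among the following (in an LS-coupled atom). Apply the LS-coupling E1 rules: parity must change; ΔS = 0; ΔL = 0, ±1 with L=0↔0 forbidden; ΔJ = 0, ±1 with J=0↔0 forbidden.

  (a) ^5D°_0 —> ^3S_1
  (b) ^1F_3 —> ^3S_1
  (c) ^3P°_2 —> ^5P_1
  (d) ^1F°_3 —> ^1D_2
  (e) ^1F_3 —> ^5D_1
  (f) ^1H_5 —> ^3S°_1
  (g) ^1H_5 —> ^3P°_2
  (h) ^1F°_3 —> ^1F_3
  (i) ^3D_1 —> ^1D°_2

2

(a) forbidden (ΔS, ΔL fail)
(b) forbidden (parity, ΔS, ΔL, ΔJ fail)
(c) forbidden (ΔS fails)
(d) allowed
(e) forbidden (parity, ΔS, ΔJ fail)
(f) forbidden (ΔS, ΔL, ΔJ fail)
(g) forbidden (ΔS, ΔL, ΔJ fail)
(h) allowed
(i) forbidden (ΔS fails)
Total allowed: 2 of 9.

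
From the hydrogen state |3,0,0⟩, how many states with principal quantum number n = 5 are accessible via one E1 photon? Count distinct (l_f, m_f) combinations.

3

E1 requires Δl = ±1, so l_f ∈ {-1, 1}; with 0 ≤ l_f ≤ n_f−1 = 4, the allowed l_f values are {1}.
For l_f = 1: m_f ∈ {m_i−1, m_i, m_i+1} ∩ [−1, 1] = {-1, 0, 1} → 3 states.
Total: 3.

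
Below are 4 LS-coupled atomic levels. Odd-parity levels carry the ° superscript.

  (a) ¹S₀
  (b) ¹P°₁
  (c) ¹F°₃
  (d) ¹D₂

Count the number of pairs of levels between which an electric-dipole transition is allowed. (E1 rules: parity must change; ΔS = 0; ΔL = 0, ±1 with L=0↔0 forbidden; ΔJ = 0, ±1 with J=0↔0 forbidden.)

(a)–(b): allowed.
(a)–(c): forbidden (ΔL, ΔJ).
(a)–(d): forbidden (parity, ΔL, ΔJ).
(b)–(c): forbidden (parity, ΔL, ΔJ).
(b)–(d): allowed.
(c)–(d): allowed.
Allowed pairs: 3 of 6.

3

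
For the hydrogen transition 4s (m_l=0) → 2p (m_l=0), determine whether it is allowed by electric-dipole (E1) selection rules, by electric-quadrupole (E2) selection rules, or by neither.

Δl = 1 − 0 = +1; l_i + l_f = 1.
Δm_l = +0.
E1 (Δl = ±1, |Δm_l| ≤ 1): satisfied.
E2 (Δl = 0,±2, l_i+l_f ≥ 2, |Δm_l| ≤ 2): not satisfied.

E1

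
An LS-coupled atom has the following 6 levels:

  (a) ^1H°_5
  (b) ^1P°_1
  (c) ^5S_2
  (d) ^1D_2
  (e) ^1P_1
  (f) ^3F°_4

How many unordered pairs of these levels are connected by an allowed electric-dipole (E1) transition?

2

(a)–(b): forbidden (parity, ΔL, ΔJ).
(a)–(c): forbidden (ΔS, ΔL, ΔJ).
(a)–(d): forbidden (ΔL, ΔJ).
(a)–(e): forbidden (ΔL, ΔJ).
(a)–(f): forbidden (parity, ΔS, ΔL).
(b)–(c): forbidden (ΔS).
(b)–(d): allowed.
(b)–(e): allowed.
(b)–(f): forbidden (parity, ΔS, ΔL, ΔJ).
(c)–(d): forbidden (parity, ΔS, ΔL).
(c)–(e): forbidden (parity, ΔS).
(c)–(f): forbidden (ΔS, ΔL, ΔJ).
(d)–(e): forbidden (parity).
(d)–(f): forbidden (ΔS, ΔJ).
(e)–(f): forbidden (ΔS, ΔL, ΔJ).
Allowed pairs: 2 of 15.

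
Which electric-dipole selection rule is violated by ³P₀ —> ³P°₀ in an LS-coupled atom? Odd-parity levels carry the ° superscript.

the J=0 ↔ J=0 exclusion

Initial level: S=1, L=1, J=0, parity even. Final level: S=1, L=1, J=0, parity odd.
Parity must change: even → odd — passes.
ΔJ = 0, ±1 (not J=0↔0): J: 0 → 0, ΔJ = +0 — fails.
ΔL = 0, ±1 (not L=0↔0): L: 1 → 1, ΔL = +0 — passes.
ΔS = 0: S: 1 → 1 — passes.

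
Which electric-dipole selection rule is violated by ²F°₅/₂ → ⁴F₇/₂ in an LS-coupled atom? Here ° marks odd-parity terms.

Parity must change: odd → even — ✓.
ΔS = 0: S: 1/2 → 3/2 — ✗.
ΔL = 0, ±1 (not L=0↔0): L: 3 → 3, ΔL = +0 — ✓.
ΔJ = 0, ±1 (not J=0↔0): J: 5/2 → 7/2, ΔJ = +1 — ✓.

the ΔS = 0 rule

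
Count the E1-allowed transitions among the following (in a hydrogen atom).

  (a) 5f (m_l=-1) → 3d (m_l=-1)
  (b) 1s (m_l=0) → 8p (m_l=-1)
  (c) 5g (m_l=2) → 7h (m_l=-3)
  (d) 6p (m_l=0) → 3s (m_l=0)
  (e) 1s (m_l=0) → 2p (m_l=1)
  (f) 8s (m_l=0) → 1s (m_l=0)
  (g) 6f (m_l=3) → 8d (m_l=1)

4

(a) allowed
(b) allowed
(c) forbidden — Δm_l = -5 (E1 requires Δm_l = 0, ±1)
(d) allowed
(e) allowed
(f) forbidden — Δl = +0 (E1 requires Δl = ±1)
(g) forbidden — Δm_l = -2 (E1 requires Δm_l = 0, ±1)
Total allowed: 4 of 7.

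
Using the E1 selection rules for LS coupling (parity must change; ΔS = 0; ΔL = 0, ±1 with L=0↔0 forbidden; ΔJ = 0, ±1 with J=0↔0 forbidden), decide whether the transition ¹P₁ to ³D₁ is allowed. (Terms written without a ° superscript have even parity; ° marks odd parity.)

forbidden

Reading off the term symbols: S 0→1, L 1→2, J 1→1, parity even→even.
Parity must change: even → even — violated.
ΔS = 0: S: 0 → 1 — violated.
ΔL = 0, ±1 (not L=0↔0): L: 1 → 2, ΔL = +1 — satisfied.
ΔJ = 0, ±1 (not J=0↔0): J: 1 → 1, ΔJ = +0 — satisfied.
Rule(s) violated: parity, ΔS.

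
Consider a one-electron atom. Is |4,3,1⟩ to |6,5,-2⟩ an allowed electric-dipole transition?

forbidden

Initial l = 3, final l = 5, so Δl = +2. E1 requires Δl = ±1: ✗.
m_l: 1 → -2 (Δm_l = -3). |Δm_l| ≤ 1 ✗.
The transition is electric-dipole forbidden.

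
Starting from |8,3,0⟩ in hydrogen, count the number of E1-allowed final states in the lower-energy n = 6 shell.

E1 requires Δl = ±1, so l_f ∈ {2, 4}; with 0 ≤ l_f ≤ n_f−1 = 5, the allowed l_f values are {2, 4}.
For l_f = 2: m_f ∈ {m_i−1, m_i, m_i+1} ∩ [−2, 2] = {-1, 0, 1} → 3 states.
For l_f = 4: m_f ∈ {m_i−1, m_i, m_i+1} ∩ [−4, 4] = {-1, 0, 1} → 3 states.
Total: 6.

6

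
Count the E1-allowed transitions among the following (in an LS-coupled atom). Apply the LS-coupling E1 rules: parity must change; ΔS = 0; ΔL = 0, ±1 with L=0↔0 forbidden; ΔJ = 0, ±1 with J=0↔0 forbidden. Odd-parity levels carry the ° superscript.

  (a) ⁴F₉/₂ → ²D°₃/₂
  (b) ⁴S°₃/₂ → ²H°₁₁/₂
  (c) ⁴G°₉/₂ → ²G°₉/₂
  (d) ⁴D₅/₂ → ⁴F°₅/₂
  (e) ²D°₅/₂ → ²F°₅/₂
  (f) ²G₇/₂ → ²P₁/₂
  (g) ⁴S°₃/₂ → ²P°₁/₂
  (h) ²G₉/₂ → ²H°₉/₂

2

(a) forbidden (ΔS, ΔJ fail)
(b) forbidden (parity, ΔS, ΔL, ΔJ fail)
(c) forbidden (parity, ΔS fail)
(d) allowed
(e) forbidden (parity fails)
(f) forbidden (parity, ΔL, ΔJ fail)
(g) forbidden (parity, ΔS fail)
(h) allowed
Total allowed: 2 of 8.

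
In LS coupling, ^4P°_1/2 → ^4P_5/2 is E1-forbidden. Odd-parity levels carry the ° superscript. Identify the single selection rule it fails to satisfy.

Reading off the term symbols: S 3/2→3/2, L 1→1, J 1/2→5/2, parity odd→even.
Parity must change: odd → even — passes.
ΔS = 0: S: 3/2 → 3/2 — passes.
ΔL = 0, ±1 (not L=0↔0): L: 1 → 1, ΔL = +0 — passes.
ΔJ = 0, ±1 (not J=0↔0): J: 1/2 → 5/2, ΔJ = +2 — fails.

the ΔJ = 0, ±1 rule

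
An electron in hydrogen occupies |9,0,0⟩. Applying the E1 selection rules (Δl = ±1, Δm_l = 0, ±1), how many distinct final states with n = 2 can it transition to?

3

E1 requires Δl = ±1, so l_f ∈ {-1, 1}; with 0 ≤ l_f ≤ n_f−1 = 1, the allowed l_f values are {1}.
For l_f = 1: m_f ∈ {m_i−1, m_i, m_i+1} ∩ [−1, 1] = {-1, 0, 1} → 3 states.
Total: 3.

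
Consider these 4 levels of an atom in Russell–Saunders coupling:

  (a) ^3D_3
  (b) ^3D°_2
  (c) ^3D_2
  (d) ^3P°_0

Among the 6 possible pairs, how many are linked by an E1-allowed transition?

2

(a)–(b): allowed.
(a)–(c): forbidden (parity).
(a)–(d): forbidden (ΔJ).
(b)–(c): allowed.
(b)–(d): forbidden (parity, ΔJ).
(c)–(d): forbidden (ΔJ).
Allowed pairs: 2 of 6.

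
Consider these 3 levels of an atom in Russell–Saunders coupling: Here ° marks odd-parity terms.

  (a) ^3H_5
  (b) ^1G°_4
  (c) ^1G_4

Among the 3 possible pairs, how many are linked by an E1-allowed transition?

(a)–(b): forbidden (ΔS).
(a)–(c): forbidden (parity, ΔS).
(b)–(c): allowed.
Allowed pairs: 1 of 3.

1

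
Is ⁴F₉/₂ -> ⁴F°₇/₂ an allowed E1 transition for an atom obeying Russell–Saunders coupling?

Initial level: S=3/2, L=3, J=9/2, parity even. Final level: S=3/2, L=3, J=7/2, parity odd.
ΔS = 0: S: 3/2 → 3/2 — ok.
Parity must change: even → odd — ok.
ΔJ = 0, ±1 (not J=0↔0): J: 9/2 → 7/2, ΔJ = -1 — ok.
ΔL = 0, ±1 (not L=0↔0): L: 3 → 3, ΔL = +0 — ok.
All four E1 rules are satisfied.

allowed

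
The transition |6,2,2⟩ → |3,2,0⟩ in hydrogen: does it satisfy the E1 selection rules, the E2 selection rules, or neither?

E2

Δl = 2 − 2 = +0; l_i + l_f = 4.
Δm_l = -2.
E1 (Δl = ±1, |Δm_l| ≤ 1): not satisfied.
E2 (Δl = 0,±2, l_i+l_f ≥ 2, |Δm_l| ≤ 2): satisfied.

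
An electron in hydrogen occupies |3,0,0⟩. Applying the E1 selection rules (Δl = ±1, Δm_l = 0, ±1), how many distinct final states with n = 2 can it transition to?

3

E1 requires Δl = ±1, so l_f ∈ {-1, 1}; with 0 ≤ l_f ≤ n_f−1 = 1, the allowed l_f values are {1}.
For l_f = 1: m_f ∈ {m_i−1, m_i, m_i+1} ∩ [−1, 1] = {-1, 0, 1} → 3 states.
Total: 3.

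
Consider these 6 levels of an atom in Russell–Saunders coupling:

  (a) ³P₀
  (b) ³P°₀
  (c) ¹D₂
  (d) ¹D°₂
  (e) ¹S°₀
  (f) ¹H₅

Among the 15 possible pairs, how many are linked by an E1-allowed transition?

1

(a)–(b): forbidden (ΔJ).
(a)–(c): forbidden (parity, ΔS, ΔJ).
(a)–(d): forbidden (ΔS, ΔJ).
(a)–(e): forbidden (ΔS, ΔJ).
(a)–(f): forbidden (parity, ΔS, ΔL, ΔJ).
(b)–(c): forbidden (ΔS, ΔJ).
(b)–(d): forbidden (parity, ΔS, ΔJ).
(b)–(e): forbidden (parity, ΔS, ΔJ).
(b)–(f): forbidden (ΔS, ΔL, ΔJ).
(c)–(d): allowed.
(c)–(e): forbidden (ΔL, ΔJ).
(c)–(f): forbidden (parity, ΔL, ΔJ).
(d)–(e): forbidden (parity, ΔL, ΔJ).
(d)–(f): forbidden (ΔL, ΔJ).
(e)–(f): forbidden (ΔL, ΔJ).
Allowed pairs: 1 of 15.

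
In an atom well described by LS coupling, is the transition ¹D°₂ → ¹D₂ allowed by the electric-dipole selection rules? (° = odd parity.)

ΔJ = 0, ±1 (not J=0↔0): J: 2 → 2, ΔJ = +0 — ✓.
ΔL = 0, ±1 (not L=0↔0): L: 2 → 2, ΔL = +0 — ✓.
ΔS = 0: S: 0 → 0 — ✓.
Parity must change: odd → even — ✓.
All four E1 rules are satisfied.

allowed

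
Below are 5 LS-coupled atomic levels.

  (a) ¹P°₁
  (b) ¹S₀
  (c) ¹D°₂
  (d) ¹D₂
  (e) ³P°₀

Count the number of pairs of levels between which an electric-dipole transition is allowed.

3

(a)–(b): allowed.
(a)–(c): forbidden (parity).
(a)–(d): allowed.
(a)–(e): forbidden (parity, ΔS).
(b)–(c): forbidden (ΔL, ΔJ).
(b)–(d): forbidden (parity, ΔL, ΔJ).
(b)–(e): forbidden (ΔS, ΔJ).
(c)–(d): allowed.
(c)–(e): forbidden (parity, ΔS, ΔJ).
(d)–(e): forbidden (ΔS, ΔJ).
Allowed pairs: 3 of 10.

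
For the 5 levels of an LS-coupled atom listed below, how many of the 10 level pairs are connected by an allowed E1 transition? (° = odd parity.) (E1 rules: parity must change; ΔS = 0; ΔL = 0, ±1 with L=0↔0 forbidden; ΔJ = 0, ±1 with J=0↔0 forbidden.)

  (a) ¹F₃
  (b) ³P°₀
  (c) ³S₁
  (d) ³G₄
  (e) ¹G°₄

(a)–(b): forbidden (ΔS, ΔL, ΔJ).
(a)–(c): forbidden (parity, ΔS, ΔL, ΔJ).
(a)–(d): forbidden (parity, ΔS).
(a)–(e): allowed.
(b)–(c): allowed.
(b)–(d): forbidden (ΔL, ΔJ).
(b)–(e): forbidden (parity, ΔS, ΔL, ΔJ).
(c)–(d): forbidden (parity, ΔL, ΔJ).
(c)–(e): forbidden (ΔS, ΔL, ΔJ).
(d)–(e): forbidden (ΔS).
Allowed pairs: 2 of 10.

2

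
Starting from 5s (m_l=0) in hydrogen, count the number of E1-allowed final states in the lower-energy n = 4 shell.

E1 requires Δl = ±1, so l_f ∈ {-1, 1}; with 0 ≤ l_f ≤ n_f−1 = 3, the allowed l_f values are {1}.
For l_f = 1: m_f ∈ {m_i−1, m_i, m_i+1} ∩ [−1, 1] = {-1, 0, 1} → 3 states.
Total: 3.

3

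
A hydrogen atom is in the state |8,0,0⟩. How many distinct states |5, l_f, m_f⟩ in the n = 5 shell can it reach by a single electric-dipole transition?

3

E1 requires Δl = ±1, so l_f ∈ {-1, 1}; with 0 ≤ l_f ≤ n_f−1 = 4, the allowed l_f values are {1}.
For l_f = 1: m_f ∈ {m_i−1, m_i, m_i+1} ∩ [−1, 1] = {-1, 0, 1} → 3 states.
Total: 3.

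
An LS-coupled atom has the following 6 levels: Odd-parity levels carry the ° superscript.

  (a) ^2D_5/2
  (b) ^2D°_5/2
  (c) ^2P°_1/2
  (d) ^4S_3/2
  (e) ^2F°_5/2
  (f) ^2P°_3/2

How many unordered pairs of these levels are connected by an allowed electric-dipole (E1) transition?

3

(a)–(b): allowed.
(a)–(c): forbidden (ΔJ).
(a)–(d): forbidden (parity, ΔS, ΔL).
(a)–(e): allowed.
(a)–(f): allowed.
(b)–(c): forbidden (parity, ΔJ).
(b)–(d): forbidden (ΔS, ΔL).
(b)–(e): forbidden (parity).
(b)–(f): forbidden (parity).
(c)–(d): forbidden (ΔS).
(c)–(e): forbidden (parity, ΔL, ΔJ).
(c)–(f): forbidden (parity).
(d)–(e): forbidden (ΔS, ΔL).
(d)–(f): forbidden (ΔS).
(e)–(f): forbidden (parity, ΔL).
Allowed pairs: 3 of 15.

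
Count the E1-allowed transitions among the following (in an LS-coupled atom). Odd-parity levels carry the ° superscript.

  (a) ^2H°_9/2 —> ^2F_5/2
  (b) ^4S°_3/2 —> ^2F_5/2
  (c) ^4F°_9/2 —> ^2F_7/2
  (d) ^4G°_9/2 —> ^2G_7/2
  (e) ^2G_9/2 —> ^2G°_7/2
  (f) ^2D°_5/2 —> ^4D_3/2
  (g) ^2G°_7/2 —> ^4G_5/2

1

(a) forbidden (ΔL, ΔJ fail)
(b) forbidden (ΔS, ΔL fail)
(c) forbidden (ΔS fails)
(d) forbidden (ΔS fails)
(e) allowed
(f) forbidden (ΔS fails)
(g) forbidden (ΔS fails)
Total allowed: 1 of 7.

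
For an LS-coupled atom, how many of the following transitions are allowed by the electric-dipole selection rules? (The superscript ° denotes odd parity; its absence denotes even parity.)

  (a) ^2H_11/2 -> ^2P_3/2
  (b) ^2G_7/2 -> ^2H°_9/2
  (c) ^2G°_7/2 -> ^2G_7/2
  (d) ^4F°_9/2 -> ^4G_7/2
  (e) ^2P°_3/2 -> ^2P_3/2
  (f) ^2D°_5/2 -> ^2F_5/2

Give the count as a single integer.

(a) forbidden (parity, ΔL, ΔJ fail)
(b) allowed
(c) allowed
(d) allowed
(e) allowed
(f) allowed
Total allowed: 5 of 6.

5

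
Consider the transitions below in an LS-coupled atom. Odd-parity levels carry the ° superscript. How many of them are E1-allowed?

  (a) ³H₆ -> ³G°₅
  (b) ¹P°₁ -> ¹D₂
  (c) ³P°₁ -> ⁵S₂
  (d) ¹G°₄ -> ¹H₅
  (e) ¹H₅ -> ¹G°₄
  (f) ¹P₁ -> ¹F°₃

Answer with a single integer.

(a) allowed
(b) allowed
(c) forbidden (ΔS fails)
(d) allowed
(e) allowed
(f) forbidden (ΔL, ΔJ fail)
Total allowed: 4 of 6.

4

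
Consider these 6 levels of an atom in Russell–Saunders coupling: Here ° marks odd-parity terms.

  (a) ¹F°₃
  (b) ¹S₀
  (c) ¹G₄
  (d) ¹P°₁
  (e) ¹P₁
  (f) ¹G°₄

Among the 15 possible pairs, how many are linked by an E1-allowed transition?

(a)–(b): forbidden (ΔL, ΔJ).
(a)–(c): allowed.
(a)–(d): forbidden (parity, ΔL, ΔJ).
(a)–(e): forbidden (ΔL, ΔJ).
(a)–(f): forbidden (parity).
(b)–(c): forbidden (parity, ΔL, ΔJ).
(b)–(d): allowed.
(b)–(e): forbidden (parity).
(b)–(f): forbidden (ΔL, ΔJ).
(c)–(d): forbidden (ΔL, ΔJ).
(c)–(e): forbidden (parity, ΔL, ΔJ).
(c)–(f): allowed.
(d)–(e): allowed.
(d)–(f): forbidden (parity, ΔL, ΔJ).
(e)–(f): forbidden (ΔL, ΔJ).
Allowed pairs: 4 of 15.

4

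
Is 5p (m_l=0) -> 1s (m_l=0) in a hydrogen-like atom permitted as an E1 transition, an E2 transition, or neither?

Δl = 0 − 1 = -1; l_i + l_f = 1.
Δm_l = +0.
E1 (Δl = ±1, |Δm_l| ≤ 1): satisfied.
E2 (Δl = 0,±2, l_i+l_f ≥ 2, |Δm_l| ≤ 2): not satisfied.

E1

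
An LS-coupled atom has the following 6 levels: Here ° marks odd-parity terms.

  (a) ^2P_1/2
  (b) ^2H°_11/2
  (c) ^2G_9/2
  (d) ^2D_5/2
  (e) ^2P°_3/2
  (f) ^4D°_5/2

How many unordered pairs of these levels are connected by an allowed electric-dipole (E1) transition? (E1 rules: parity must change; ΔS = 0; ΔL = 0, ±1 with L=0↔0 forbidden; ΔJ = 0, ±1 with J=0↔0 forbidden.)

3

(a)–(b): forbidden (ΔL, ΔJ).
(a)–(c): forbidden (parity, ΔL, ΔJ).
(a)–(d): forbidden (parity, ΔJ).
(a)–(e): allowed.
(a)–(f): forbidden (ΔS, ΔJ).
(b)–(c): allowed.
(b)–(d): forbidden (ΔL, ΔJ).
(b)–(e): forbidden (parity, ΔL, ΔJ).
(b)–(f): forbidden (parity, ΔS, ΔL, ΔJ).
(c)–(d): forbidden (parity, ΔL, ΔJ).
(c)–(e): forbidden (ΔL, ΔJ).
(c)–(f): forbidden (ΔS, ΔL, ΔJ).
(d)–(e): allowed.
(d)–(f): forbidden (ΔS).
(e)–(f): forbidden (parity, ΔS).
Allowed pairs: 3 of 15.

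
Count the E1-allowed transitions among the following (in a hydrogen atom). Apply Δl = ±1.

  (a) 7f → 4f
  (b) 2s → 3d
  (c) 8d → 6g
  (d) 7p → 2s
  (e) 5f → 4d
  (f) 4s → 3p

3

(a) forbidden — Δl = +0 (E1 requires Δl = ±1)
(b) forbidden — Δl = +2 (E1 requires Δl = ±1)
(c) forbidden — Δl = +2 (E1 requires Δl = ±1)
(d) allowed
(e) allowed
(f) allowed
Total allowed: 3 of 6.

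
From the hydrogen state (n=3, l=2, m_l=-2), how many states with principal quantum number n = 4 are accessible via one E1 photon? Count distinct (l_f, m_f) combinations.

E1 requires Δl = ±1, so l_f ∈ {1, 3}; with 0 ≤ l_f ≤ n_f−1 = 3, the allowed l_f values are {1, 3}.
For l_f = 1: m_f ∈ {m_i−1, m_i, m_i+1} ∩ [−1, 1] = {-1} → 1 state.
For l_f = 3: m_f ∈ {m_i−1, m_i, m_i+1} ∩ [−3, 3] = {-3, -2, -1} → 3 states.
Total: 4.

4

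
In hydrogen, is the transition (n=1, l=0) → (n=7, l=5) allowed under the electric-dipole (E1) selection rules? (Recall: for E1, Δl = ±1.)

Initial l = 0, final l = 5, so Δl = +5. E1 requires Δl = ±1: ✗.
The transition is electric-dipole forbidden.

forbidden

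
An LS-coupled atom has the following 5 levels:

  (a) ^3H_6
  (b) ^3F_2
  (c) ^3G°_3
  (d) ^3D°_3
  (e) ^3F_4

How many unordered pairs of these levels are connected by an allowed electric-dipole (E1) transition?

(a)–(b): forbidden (parity, ΔL, ΔJ).
(a)–(c): forbidden (ΔJ).
(a)–(d): forbidden (ΔL, ΔJ).
(a)–(e): forbidden (parity, ΔL, ΔJ).
(b)–(c): allowed.
(b)–(d): allowed.
(b)–(e): forbidden (parity, ΔJ).
(c)–(d): forbidden (parity, ΔL).
(c)–(e): allowed.
(d)–(e): allowed.
Allowed pairs: 4 of 10.

4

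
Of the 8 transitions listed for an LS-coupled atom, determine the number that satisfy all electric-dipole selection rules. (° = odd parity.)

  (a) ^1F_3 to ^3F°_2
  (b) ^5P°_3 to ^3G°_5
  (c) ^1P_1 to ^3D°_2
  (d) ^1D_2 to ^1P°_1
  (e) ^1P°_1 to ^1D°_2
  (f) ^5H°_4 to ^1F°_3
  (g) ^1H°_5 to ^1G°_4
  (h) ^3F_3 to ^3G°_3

2

(a) forbidden (ΔS fails)
(b) forbidden (parity, ΔS, ΔL, ΔJ fail)
(c) forbidden (ΔS fails)
(d) allowed
(e) forbidden (parity fails)
(f) forbidden (parity, ΔS, ΔL fail)
(g) forbidden (parity fails)
(h) allowed
Total allowed: 2 of 8.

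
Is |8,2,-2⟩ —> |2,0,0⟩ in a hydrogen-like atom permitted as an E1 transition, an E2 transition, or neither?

Δl = 0 − 2 = -2; l_i + l_f = 2.
Δm_l = +2.
E1 (Δl = ±1, |Δm_l| ≤ 1): not satisfied.
E2 (Δl = 0,±2, l_i+l_f ≥ 2, |Δm_l| ≤ 2): satisfied.

E2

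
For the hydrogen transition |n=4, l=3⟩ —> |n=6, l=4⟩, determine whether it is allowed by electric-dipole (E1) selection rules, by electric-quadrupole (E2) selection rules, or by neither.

Δl = 4 − 3 = +1; l_i + l_f = 7.
E1 (Δl = ±1): satisfied.
E2 (Δl = 0,±2, l_i+l_f ≥ 2): not satisfied.

E1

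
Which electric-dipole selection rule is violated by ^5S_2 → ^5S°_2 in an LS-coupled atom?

the L=0 ↔ L=0 exclusion

Parity must change: even → odd — ok.
ΔS = 0: S: 2 → 2 — ok.
ΔL = 0, ±1 (not L=0↔0): L: 0 → 0, ΔL = +0 — fails.
ΔJ = 0, ±1 (not J=0↔0): J: 2 → 2, ΔJ = +0 — ok.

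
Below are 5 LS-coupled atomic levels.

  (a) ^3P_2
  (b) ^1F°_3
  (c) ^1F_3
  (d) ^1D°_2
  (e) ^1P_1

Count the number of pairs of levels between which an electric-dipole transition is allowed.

(a)–(b): forbidden (ΔS, ΔL).
(a)–(c): forbidden (parity, ΔS, ΔL).
(a)–(d): forbidden (ΔS).
(a)–(e): forbidden (parity, ΔS).
(b)–(c): allowed.
(b)–(d): forbidden (parity).
(b)–(e): forbidden (ΔL, ΔJ).
(c)–(d): allowed.
(c)–(e): forbidden (parity, ΔL, ΔJ).
(d)–(e): allowed.
Allowed pairs: 3 of 10.

3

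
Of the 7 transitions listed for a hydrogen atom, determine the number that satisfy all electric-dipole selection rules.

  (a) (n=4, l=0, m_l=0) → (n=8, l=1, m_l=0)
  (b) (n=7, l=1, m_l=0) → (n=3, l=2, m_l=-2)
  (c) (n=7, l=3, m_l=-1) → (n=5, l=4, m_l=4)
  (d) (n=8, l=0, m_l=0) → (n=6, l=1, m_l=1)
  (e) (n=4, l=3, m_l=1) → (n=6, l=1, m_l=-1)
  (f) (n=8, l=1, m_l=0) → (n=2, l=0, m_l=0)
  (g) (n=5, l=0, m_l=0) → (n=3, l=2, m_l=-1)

3

(a) allowed
(b) forbidden — Δm_l = -2 (E1 requires Δm_l = 0, ±1)
(c) forbidden — Δm_l = +5 (E1 requires Δm_l = 0, ±1)
(d) allowed
(e) forbidden — Δl = -2 (E1 requires Δl = ±1); Δm_l = -2 (E1 requires Δm_l = 0, ±1)
(f) allowed
(g) forbidden — Δl = +2 (E1 requires Δl = ±1)
Total allowed: 3 of 7.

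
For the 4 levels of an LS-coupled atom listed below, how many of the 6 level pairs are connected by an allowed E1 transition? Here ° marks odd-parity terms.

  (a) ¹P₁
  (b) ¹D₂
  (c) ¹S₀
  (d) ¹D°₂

(a)–(b): forbidden (parity).
(a)–(c): forbidden (parity).
(a)–(d): allowed.
(b)–(c): forbidden (parity, ΔL, ΔJ).
(b)–(d): allowed.
(c)–(d): forbidden (ΔL, ΔJ).
Allowed pairs: 2 of 6.

2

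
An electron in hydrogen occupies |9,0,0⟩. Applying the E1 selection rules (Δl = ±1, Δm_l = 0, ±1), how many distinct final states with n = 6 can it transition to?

3

E1 requires Δl = ±1, so l_f ∈ {-1, 1}; with 0 ≤ l_f ≤ n_f−1 = 5, the allowed l_f values are {1}.
For l_f = 1: m_f ∈ {m_i−1, m_i, m_i+1} ∩ [−1, 1] = {-1, 0, 1} → 3 states.
Total: 3.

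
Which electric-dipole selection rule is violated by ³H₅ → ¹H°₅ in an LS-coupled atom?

the ΔS = 0 rule

Initial level: S=1, L=5, J=5, parity even. Final level: S=0, L=5, J=5, parity odd.
ΔJ = 0, ±1 (not J=0↔0): J: 5 → 5, ΔJ = +0 — satisfied.
Parity must change: even → odd — satisfied.
ΔL = 0, ±1 (not L=0↔0): L: 5 → 5, ΔL = +0 — satisfied.
ΔS = 0: S: 1 → 0 — violated.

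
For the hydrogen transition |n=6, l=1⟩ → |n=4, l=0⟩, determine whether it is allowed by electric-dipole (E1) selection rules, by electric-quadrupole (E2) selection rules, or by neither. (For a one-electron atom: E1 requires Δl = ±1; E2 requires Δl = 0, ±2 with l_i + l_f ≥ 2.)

E1

Δl = 0 − 1 = -1; l_i + l_f = 1.
E1 (Δl = ±1): satisfied.
E2 (Δl = 0,±2, l_i+l_f ≥ 2): not satisfied.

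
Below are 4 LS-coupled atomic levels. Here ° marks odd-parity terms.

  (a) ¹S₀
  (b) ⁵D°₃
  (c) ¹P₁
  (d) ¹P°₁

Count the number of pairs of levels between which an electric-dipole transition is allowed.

2

(a)–(b): forbidden (ΔS, ΔL, ΔJ).
(a)–(c): forbidden (parity).
(a)–(d): allowed.
(b)–(c): forbidden (ΔS, ΔJ).
(b)–(d): forbidden (parity, ΔS, ΔJ).
(c)–(d): allowed.
Allowed pairs: 2 of 6.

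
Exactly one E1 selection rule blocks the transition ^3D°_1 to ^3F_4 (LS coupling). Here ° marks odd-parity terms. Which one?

the ΔJ = 0, ±1 rule

ΔS = 0: S: 1 → 1 — passes.
ΔL = 0, ±1 (not L=0↔0): L: 2 → 3, ΔL = +1 — passes.
ΔJ = 0, ±1 (not J=0↔0): J: 1 → 4, ΔJ = +3 — fails.
Parity must change: odd → even — passes.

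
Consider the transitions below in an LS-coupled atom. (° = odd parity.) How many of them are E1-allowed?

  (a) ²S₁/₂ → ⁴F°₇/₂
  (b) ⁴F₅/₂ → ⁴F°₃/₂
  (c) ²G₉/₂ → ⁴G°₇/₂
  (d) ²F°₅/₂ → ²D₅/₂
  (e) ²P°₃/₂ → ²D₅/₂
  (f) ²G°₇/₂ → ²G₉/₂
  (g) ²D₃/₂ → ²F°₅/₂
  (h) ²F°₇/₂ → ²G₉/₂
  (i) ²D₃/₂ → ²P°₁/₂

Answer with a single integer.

7

(a) forbidden (ΔS, ΔL, ΔJ fail)
(b) allowed
(c) forbidden (ΔS fails)
(d) allowed
(e) allowed
(f) allowed
(g) allowed
(h) allowed
(i) allowed
Total allowed: 7 of 9.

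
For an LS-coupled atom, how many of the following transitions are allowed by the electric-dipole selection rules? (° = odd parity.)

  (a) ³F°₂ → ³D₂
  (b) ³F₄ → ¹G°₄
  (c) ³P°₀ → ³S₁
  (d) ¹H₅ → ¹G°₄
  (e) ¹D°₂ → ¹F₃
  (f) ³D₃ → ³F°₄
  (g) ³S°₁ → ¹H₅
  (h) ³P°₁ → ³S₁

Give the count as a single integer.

(a) allowed
(b) forbidden (ΔS fails)
(c) allowed
(d) allowed
(e) allowed
(f) allowed
(g) forbidden (ΔS, ΔL, ΔJ fail)
(h) allowed
Total allowed: 6 of 8.

6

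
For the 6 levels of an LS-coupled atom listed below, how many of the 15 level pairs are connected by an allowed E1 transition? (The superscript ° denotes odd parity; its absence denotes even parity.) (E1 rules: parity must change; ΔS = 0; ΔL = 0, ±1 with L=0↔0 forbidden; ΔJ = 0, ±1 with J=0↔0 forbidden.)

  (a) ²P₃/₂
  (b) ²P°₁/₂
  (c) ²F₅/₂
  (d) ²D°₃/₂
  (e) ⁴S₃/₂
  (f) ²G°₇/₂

4

(a)–(b): allowed.
(a)–(c): forbidden (parity, ΔL).
(a)–(d): allowed.
(a)–(e): forbidden (parity, ΔS).
(a)–(f): forbidden (ΔL, ΔJ).
(b)–(c): forbidden (ΔL, ΔJ).
(b)–(d): forbidden (parity).
(b)–(e): forbidden (ΔS).
(b)–(f): forbidden (parity, ΔL, ΔJ).
(c)–(d): allowed.
(c)–(e): forbidden (parity, ΔS, ΔL).
(c)–(f): allowed.
(d)–(e): forbidden (ΔS, ΔL).
(d)–(f): forbidden (parity, ΔL, ΔJ).
(e)–(f): forbidden (ΔS, ΔL, ΔJ).
Allowed pairs: 4 of 15.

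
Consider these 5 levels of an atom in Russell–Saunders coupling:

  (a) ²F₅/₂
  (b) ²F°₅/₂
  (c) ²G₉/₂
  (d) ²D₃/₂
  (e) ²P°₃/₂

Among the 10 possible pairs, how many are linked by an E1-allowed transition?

3

(a)–(b): allowed.
(a)–(c): forbidden (parity, ΔJ).
(a)–(d): forbidden (parity).
(a)–(e): forbidden (ΔL).
(b)–(c): forbidden (ΔJ).
(b)–(d): allowed.
(b)–(e): forbidden (parity, ΔL).
(c)–(d): forbidden (parity, ΔL, ΔJ).
(c)–(e): forbidden (ΔL, ΔJ).
(d)–(e): allowed.
Allowed pairs: 3 of 10.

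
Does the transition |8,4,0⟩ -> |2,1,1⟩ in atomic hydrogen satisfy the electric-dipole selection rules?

forbidden

l: 4 → 1 (Δl = -3). Δl = ±1 ✗.
m_l: 0 → 1 (Δm_l = +1). |Δm_l| ≤ 1 ✓.
The transition is electric-dipole forbidden.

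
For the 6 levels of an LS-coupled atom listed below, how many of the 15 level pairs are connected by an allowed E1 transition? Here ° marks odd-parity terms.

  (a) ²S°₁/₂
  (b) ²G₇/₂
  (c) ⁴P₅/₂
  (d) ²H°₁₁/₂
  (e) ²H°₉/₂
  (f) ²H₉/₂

(a)–(b): forbidden (ΔL, ΔJ).
(a)–(c): forbidden (ΔS, ΔJ).
(a)–(d): forbidden (parity, ΔL, ΔJ).
(a)–(e): forbidden (parity, ΔL, ΔJ).
(a)–(f): forbidden (ΔL, ΔJ).
(b)–(c): forbidden (parity, ΔS, ΔL).
(b)–(d): forbidden (ΔJ).
(b)–(e): allowed.
(b)–(f): forbidden (parity).
(c)–(d): forbidden (ΔS, ΔL, ΔJ).
(c)–(e): forbidden (ΔS, ΔL, ΔJ).
(c)–(f): forbidden (parity, ΔS, ΔL, ΔJ).
(d)–(e): forbidden (parity).
(d)–(f): allowed.
(e)–(f): allowed.
Allowed pairs: 3 of 15.

3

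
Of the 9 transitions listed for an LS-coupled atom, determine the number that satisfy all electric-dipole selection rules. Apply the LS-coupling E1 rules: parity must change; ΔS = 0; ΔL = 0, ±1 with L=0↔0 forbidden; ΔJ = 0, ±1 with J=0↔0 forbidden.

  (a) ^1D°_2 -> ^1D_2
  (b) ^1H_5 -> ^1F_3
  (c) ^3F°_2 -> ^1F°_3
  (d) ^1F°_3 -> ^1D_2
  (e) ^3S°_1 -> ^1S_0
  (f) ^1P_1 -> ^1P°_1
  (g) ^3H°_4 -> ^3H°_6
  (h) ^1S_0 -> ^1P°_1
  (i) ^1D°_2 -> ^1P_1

(a) allowed
(b) forbidden (parity, ΔL, ΔJ fail)
(c) forbidden (parity, ΔS fail)
(d) allowed
(e) forbidden (ΔS, ΔL fail)
(f) allowed
(g) forbidden (parity, ΔJ fail)
(h) allowed
(i) allowed
Total allowed: 5 of 9.

5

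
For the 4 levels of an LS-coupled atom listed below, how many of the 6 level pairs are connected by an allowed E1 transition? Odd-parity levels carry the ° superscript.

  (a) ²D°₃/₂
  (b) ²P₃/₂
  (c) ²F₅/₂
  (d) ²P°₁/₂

(a)–(b): allowed.
(a)–(c): allowed.
(a)–(d): forbidden (parity).
(b)–(c): forbidden (parity, ΔL).
(b)–(d): allowed.
(c)–(d): forbidden (ΔL, ΔJ).
Allowed pairs: 3 of 6.

3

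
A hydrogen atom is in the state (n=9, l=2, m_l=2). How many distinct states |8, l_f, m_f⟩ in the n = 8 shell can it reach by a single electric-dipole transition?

4

E1 requires Δl = ±1, so l_f ∈ {1, 3}; with 0 ≤ l_f ≤ n_f−1 = 7, the allowed l_f values are {1, 3}.
For l_f = 1: m_f ∈ {m_i−1, m_i, m_i+1} ∩ [−1, 1] = {1} → 1 state.
For l_f = 3: m_f ∈ {m_i−1, m_i, m_i+1} ∩ [−3, 3] = {1, 2, 3} → 3 states.
Total: 4.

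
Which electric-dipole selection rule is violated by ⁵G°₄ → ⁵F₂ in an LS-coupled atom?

ΔL = 0, ±1 (not L=0↔0): L: 4 → 3, ΔL = -1 — satisfied.
ΔS = 0: S: 2 → 2 — satisfied.
Parity must change: odd → even — satisfied.
ΔJ = 0, ±1 (not J=0↔0): J: 4 → 2, ΔJ = -2 — violated.

the ΔJ = 0, ±1 rule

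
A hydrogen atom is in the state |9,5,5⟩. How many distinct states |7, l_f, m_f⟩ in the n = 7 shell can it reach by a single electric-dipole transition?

E1 requires Δl = ±1, so l_f ∈ {4, 6}; with 0 ≤ l_f ≤ n_f−1 = 6, the allowed l_f values are {4, 6}.
For l_f = 4: m_f ∈ {m_i−1, m_i, m_i+1} ∩ [−4, 4] = {4} → 1 state.
For l_f = 6: m_f ∈ {m_i−1, m_i, m_i+1} ∩ [−6, 6] = {4, 5, 6} → 3 states.
Total: 4.

4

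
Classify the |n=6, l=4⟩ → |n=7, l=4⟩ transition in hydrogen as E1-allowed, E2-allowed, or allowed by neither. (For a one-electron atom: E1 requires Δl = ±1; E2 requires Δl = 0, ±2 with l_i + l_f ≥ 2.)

E2

Δl = 4 − 4 = +0; l_i + l_f = 8.
E1 (Δl = ±1): not satisfied.
E2 (Δl = 0,±2, l_i+l_f ≥ 2): satisfied.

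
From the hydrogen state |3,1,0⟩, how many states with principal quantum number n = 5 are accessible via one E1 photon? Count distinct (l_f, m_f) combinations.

4

E1 requires Δl = ±1, so l_f ∈ {0, 2}; with 0 ≤ l_f ≤ n_f−1 = 4, the allowed l_f values are {0, 2}.
For l_f = 0: m_f ∈ {m_i−1, m_i, m_i+1} ∩ [−0, 0] = {0} → 1 state.
For l_f = 2: m_f ∈ {m_i−1, m_i, m_i+1} ∩ [−2, 2] = {-1, 0, 1} → 3 states.
Total: 4.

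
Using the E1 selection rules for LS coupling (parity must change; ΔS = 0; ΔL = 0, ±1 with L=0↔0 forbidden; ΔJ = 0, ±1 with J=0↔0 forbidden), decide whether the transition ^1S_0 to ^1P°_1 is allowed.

Parity must change: even → odd — ✓.
ΔS = 0: S: 0 → 0 — ✓.
ΔL = 0, ±1 (not L=0↔0): L: 0 → 1, ΔL = +1 — ✓.
ΔJ = 0, ±1 (not J=0↔0): J: 0 → 1, ΔJ = +1 — ✓.
All four E1 rules are satisfied.

allowed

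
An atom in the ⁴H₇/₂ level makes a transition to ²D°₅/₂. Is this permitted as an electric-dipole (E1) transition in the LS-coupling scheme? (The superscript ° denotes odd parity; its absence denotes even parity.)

forbidden

Reading off the term symbols: S 3/2→1/2, L 5→2, J 7/2→5/2, parity even→odd.
Parity must change: even → odd — ✓.
ΔS = 0: S: 3/2 → 1/2 — ✗.
ΔL = 0, ±1 (not L=0↔0): L: 5 → 2, ΔL = -3 — ✗.
ΔJ = 0, ±1 (not J=0↔0): J: 7/2 → 5/2, ΔJ = -1 — ✓.
Rule(s) violated: ΔS, ΔL.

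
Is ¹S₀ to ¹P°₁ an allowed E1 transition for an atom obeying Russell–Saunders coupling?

allowed

ΔS = 0: S: 0 → 0 — ✓.
ΔJ = 0, ±1 (not J=0↔0): J: 0 → 1, ΔJ = +1 — ✓.
Parity must change: even → odd — ✓.
ΔL = 0, ±1 (not L=0↔0): L: 0 → 1, ΔL = +1 — ✓.
All four E1 rules are satisfied.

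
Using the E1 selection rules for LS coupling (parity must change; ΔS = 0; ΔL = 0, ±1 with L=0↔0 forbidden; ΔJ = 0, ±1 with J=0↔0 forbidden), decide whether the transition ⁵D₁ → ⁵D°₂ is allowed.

allowed

Reading off the term symbols: S 2→2, L 2→2, J 1→2, parity even→odd.
ΔJ = 0, ±1 (not J=0↔0): J: 1 → 2, ΔJ = +1 — ok.
ΔL = 0, ±1 (not L=0↔0): L: 2 → 2, ΔL = +0 — ok.
Parity must change: even → odd — ok.
ΔS = 0: S: 2 → 2 — ok.
All four E1 rules are satisfied.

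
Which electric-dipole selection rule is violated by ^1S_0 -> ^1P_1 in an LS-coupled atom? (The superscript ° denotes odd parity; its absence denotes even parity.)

Parity must change: even → even — ✗.
ΔS = 0: S: 0 → 0 — ✓.
ΔL = 0, ±1 (not L=0↔0): L: 0 → 1, ΔL = +1 — ✓.
ΔJ = 0, ±1 (not J=0↔0): J: 0 → 1, ΔJ = +1 — ✓.

parity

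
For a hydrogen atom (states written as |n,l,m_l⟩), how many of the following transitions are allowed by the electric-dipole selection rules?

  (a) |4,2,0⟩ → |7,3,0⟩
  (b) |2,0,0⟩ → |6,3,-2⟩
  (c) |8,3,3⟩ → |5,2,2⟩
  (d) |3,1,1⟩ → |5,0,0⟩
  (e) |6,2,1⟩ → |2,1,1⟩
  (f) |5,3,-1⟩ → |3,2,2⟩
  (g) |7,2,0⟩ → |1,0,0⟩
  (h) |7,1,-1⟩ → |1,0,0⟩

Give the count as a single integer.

(a) allowed
(b) forbidden — Δl = +3 (E1 requires Δl = ±1); Δm_l = -2 (E1 requires Δm_l = 0, ±1)
(c) allowed
(d) allowed
(e) allowed
(f) forbidden — Δm_l = +3 (E1 requires Δm_l = 0, ±1)
(g) forbidden — Δl = -2 (E1 requires Δl = ±1)
(h) allowed
Total allowed: 5 of 8.

5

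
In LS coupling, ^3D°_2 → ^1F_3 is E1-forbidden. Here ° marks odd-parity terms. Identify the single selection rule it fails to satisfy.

Reading off the term symbols: S 1→0, L 2→3, J 2→3, parity odd→even.
ΔS = 0: S: 1 → 0 — violated.
ΔL = 0, ±1 (not L=0↔0): L: 2 → 3, ΔL = +1 — satisfied.
ΔJ = 0, ±1 (not J=0↔0): J: 2 → 3, ΔJ = +1 — satisfied.
Parity must change: odd → even — satisfied.

the ΔS = 0 rule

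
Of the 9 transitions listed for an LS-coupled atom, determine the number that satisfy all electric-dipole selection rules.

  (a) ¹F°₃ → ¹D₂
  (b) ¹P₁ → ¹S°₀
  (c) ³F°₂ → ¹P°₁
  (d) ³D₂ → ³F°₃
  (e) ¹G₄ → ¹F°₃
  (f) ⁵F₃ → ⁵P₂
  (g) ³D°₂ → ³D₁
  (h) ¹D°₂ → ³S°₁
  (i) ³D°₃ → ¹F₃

(a) allowed
(b) allowed
(c) forbidden (parity, ΔS, ΔL fail)
(d) allowed
(e) allowed
(f) forbidden (parity, ΔL fail)
(g) allowed
(h) forbidden (parity, ΔS, ΔL fail)
(i) forbidden (ΔS fails)
Total allowed: 5 of 9.

5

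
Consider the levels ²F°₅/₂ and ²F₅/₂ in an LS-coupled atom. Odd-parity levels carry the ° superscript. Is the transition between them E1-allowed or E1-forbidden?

Parity must change: odd → even — ✓.
ΔS = 0: S: 1/2 → 1/2 — ✓.
ΔL = 0, ±1 (not L=0↔0): L: 3 → 3, ΔL = +0 — ✓.
ΔJ = 0, ±1 (not J=0↔0): J: 5/2 → 5/2, ΔJ = +0 — ✓.
All four E1 rules are satisfied.

allowed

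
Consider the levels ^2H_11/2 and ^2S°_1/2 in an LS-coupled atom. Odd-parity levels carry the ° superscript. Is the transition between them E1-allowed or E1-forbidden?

Reading off the term symbols: S 1/2→1/2, L 5→0, J 11/2→1/2, parity even→odd.
Parity must change: even → odd — satisfied.
ΔS = 0: S: 1/2 → 1/2 — satisfied.
ΔL = 0, ±1 (not L=0↔0): L: 5 → 0, ΔL = -5 — violated.
ΔJ = 0, ±1 (not J=0↔0): J: 11/2 → 1/2, ΔJ = -5 — violated.
Rule(s) violated: ΔL, ΔJ.

forbidden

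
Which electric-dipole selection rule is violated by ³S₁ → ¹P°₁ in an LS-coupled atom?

the ΔS = 0 rule

Reading off the term symbols: S 1→0, L 0→1, J 1→1, parity even→odd.
Parity must change: even → odd — satisfied.
ΔS = 0: S: 1 → 0 — violated.
ΔL = 0, ±1 (not L=0↔0): L: 0 → 1, ΔL = +1 — satisfied.
ΔJ = 0, ±1 (not J=0↔0): J: 1 → 1, ΔJ = +0 — satisfied.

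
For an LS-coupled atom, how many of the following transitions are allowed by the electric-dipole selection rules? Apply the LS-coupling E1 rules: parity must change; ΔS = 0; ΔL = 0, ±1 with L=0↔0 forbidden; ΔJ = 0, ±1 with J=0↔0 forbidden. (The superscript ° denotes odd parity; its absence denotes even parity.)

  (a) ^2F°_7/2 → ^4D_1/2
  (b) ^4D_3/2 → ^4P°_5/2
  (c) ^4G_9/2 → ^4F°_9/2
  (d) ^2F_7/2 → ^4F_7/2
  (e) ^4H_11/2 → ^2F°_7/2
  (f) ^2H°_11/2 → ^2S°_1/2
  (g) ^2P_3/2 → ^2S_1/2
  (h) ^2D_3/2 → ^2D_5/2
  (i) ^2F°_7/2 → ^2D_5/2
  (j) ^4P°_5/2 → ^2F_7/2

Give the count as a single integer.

3

(a) forbidden (ΔS, ΔJ fail)
(b) allowed
(c) allowed
(d) forbidden (parity, ΔS fail)
(e) forbidden (ΔS, ΔL, ΔJ fail)
(f) forbidden (parity, ΔL, ΔJ fail)
(g) forbidden (parity fails)
(h) forbidden (parity fails)
(i) allowed
(j) forbidden (ΔS, ΔL fail)
Total allowed: 3 of 10.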